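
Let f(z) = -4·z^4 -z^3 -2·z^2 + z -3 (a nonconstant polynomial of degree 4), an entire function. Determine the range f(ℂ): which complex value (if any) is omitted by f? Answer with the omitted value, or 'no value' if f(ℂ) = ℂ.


Little Picard bounds the complement of f(ℂ) to at most one point.
For every w ∈ ℂ, the equation p(z) − w = 0 is a nonconstant polynomial in z and hence has at least one root by the fundamental theorem of algebra. So p is surjective onto ℂ, omitting no value.

Omitted value: no value.


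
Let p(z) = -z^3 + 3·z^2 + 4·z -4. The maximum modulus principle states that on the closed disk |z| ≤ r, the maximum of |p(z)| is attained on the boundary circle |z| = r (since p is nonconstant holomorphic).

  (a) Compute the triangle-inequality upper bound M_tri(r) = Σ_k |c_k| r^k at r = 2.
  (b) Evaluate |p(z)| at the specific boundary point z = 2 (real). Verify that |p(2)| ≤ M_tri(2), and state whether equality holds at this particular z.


Coefficients: c_0 = -4, c_1 = 4, c_2 = 3, c_3 = -1. Radius r = 2.
Part (a). Triangle bound: M_tri(r) = Σ_k |c_k| r^k
  = |-4|·2^0 + |4|·2^1 + |3|·2^2 + |-1|·2^3
  = 4 + 8 + 12 + 8 = 32.
This bounds M(r) := max_{|z|=r} |p(z)| from above; equality holds iff all terms c_k z^k can be made to align in phase at a single z on |z|=r.
Part (b). At z = 2 (real, on the circle |z| = r):
  p(2) = (-4)·2^0 + (4)·2^1 + (3)·2^2 + (-1)·2^3 = 8.
  |p(2)| = 8.
Check: |p(2)| = 8 ≤ 32 = M_tri(2). ✓ Equality does not hold at z = 2 (the coefficients have mixed signs, so the terms do not all align in phase there).

M_tri(2) = 32; |p(2)| = 8; equality at z=2: no.


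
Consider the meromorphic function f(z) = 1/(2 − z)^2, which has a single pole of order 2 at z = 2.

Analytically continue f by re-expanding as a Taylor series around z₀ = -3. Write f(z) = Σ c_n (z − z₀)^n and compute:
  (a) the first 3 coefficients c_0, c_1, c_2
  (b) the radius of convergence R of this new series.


Let w = z − z₀, so z = z₀ + w.
Then 2 − z = 2 − (z₀ + w) = (2 − z₀) − w = 5 − w.
f(z) = 1/(5 − w)^2 = (1/(5)^2) · (1 − w/(5))^{−2}.
By the binomial series (1−u)^{−2} = Σ_{n≥0} C(n+1, 1) u^n for |u|<1, with u = w/(5):
  c_n = C(n+1, 1) / (5)^(n+2).
  c_0 = 1/(5)^2 = 1/25.
  c_1 = 2/(5)^3 = 2/125.
  c_2 = 3/(5)^4 = 3/625.
The series is valid for |w/d| < 1, i.e. |z − z₀| < |d|.
Radius of convergence: R = |2 − z₀| = |5| = 5 (distance from z₀ to the singularity z = 2).

c_0 = 1/25, c_1 = 2/125, c_2 = 3/625; R = 5.


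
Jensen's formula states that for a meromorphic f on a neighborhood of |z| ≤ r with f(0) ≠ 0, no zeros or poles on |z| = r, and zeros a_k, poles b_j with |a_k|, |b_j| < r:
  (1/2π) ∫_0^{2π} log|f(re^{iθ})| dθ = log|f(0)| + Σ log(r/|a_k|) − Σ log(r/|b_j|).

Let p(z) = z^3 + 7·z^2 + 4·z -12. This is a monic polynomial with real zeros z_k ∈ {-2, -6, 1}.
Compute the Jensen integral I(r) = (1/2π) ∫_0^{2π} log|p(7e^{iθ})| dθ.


Zeros: -6, -2, 1; r = 7.
Inside |z| < r: -6, -2, 1. Outside (|z| ≥ r): ∅.
p(0) = -12, so log|p(0)| = log(12) = 2.4849.
Apply Jensen: I(r) = log|p(0)| + Σ_k log(r/|z_k|), summed over zeros inside |z| < r.
  log(r/|z_k|) for z_k = -2: log(7/2) = 1.2528
  log(r/|z_k|) for z_k = -6: log(7/6) = 0.1542
  log(r/|z_k|) for z_k = 1: log(7/1) = 1.9459
Sum over inside zeros: 3.3528.
I(r) = log|p(0)| + (inside sum) = 2.4849 + 3.3528 = 5.8377.
Closed form (all zeros inside, monic): I(r) = n·log(r) = 3·log(7) = 5.8377. ✓

I(r) ≈ 5.8377.


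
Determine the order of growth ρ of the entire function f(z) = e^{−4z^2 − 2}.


|e^{−4z^2 − 2}| = e^{Re(-4·z^2) + -2} ≤ e^{4|z|^2 + -2} = e^{4r^2 + -2} on |z| = r, so ρ ≤ 2. Choosing z on |z|=r so that -4·z^2 is real positive (always possible by picking arg z appropriately) gives |f(z)| = e^{4r^2 + -2}, matching the bound. The additive constant -2 does not affect log log M(r) ~ 2·log r. Hence ρ = 2.
Therefore ρ = 2.

Order ρ = 2.


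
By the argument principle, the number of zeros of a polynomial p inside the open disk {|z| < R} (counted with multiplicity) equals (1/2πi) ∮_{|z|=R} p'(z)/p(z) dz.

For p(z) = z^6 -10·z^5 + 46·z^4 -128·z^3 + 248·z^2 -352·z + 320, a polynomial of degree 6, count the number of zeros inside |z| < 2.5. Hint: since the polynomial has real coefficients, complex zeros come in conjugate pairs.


The zeros of p are: (3 + 1i), (3 - 1i), (0 + 2i), (0 - 2i), (2 + 2i), (2 - 2i).
Their magnitudes are: 3.162, 3.162, 2, 2, 2.828, 2.828.
Zeros with |z| < R = 2.5: (0 + 2i), (0 - 2i).
Count = 2.
By the argument principle, (1/2πi) ∮_{|z|=R} p'(z)/p(z) dz equals exactly this count.

Number of zeros inside |z| < 2.5: 2.


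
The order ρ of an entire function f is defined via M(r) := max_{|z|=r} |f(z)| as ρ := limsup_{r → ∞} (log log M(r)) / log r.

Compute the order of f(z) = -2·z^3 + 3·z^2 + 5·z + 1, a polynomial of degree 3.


|f(z)| ≤ Σ|c_k|·r^k = O(r^3) as r → ∞. Polynomial growth is O(e^{r^ε}) for every ε > 0 (since r^3/e^{r^ε} → 0), so ρ ≤ ε for all ε > 0, i.e. ρ = 0. Every nonconstant polynomial has order 0.
Therefore ρ = 0.

Order ρ = 0.


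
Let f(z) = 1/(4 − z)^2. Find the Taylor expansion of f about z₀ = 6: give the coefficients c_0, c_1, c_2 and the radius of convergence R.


Let w = z − z₀, so z = z₀ + w.
Then 4 − z = 4 − (z₀ + w) = (4 − z₀) − w = -2 − w.
f(z) = 1/(-2 − w)^2 = (1/(-2)^2) · (1 − w/(-2))^{−2}.
By the binomial series (1−u)^{−2} = Σ_{n≥0} C(n+1, 1) u^n for |u|<1, with u = w/(-2):
  c_n = C(n+1, 1) / (-2)^(n+2).
  c_0 = 1/(-2)^2 = 1/4.
  c_1 = 2/(-2)^3 = -1/4.
  c_2 = 3/(-2)^4 = 3/16.
The series is valid for |w/d| < 1, i.e. |z − z₀| < |d|.
Radius of convergence: R = |4 − z₀| = |-2| = 2 (distance from z₀ to the singularity z = 4).

c_0 = 1/4, c_1 = -1/4, c_2 = 3/16; R = 2.


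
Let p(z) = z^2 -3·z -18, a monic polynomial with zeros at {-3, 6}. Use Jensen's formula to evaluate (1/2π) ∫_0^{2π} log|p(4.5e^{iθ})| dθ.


Zeros: -3, 6; r = 4.5.
Inside |z| < r: -3. Outside (|z| ≥ r): 6.
p(0) = -18, so log|p(0)| = log(18) = 2.8904.
Apply Jensen: I(r) = log|p(0)| + Σ_k log(r/|z_k|), summed over zeros inside |z| < r.
  log(r/|z_k|) for z_k = -3: log(4.5/3) = 0.4055
  Outside zeros (6) contribute nothing to the Jensen sum.
Sum over inside zeros: 0.4055.
I(r) = log|p(0)| + (inside sum) = 2.8904 + 0.4055 = 3.2958.
Note: since some zeros are outside |z| ≤ r, the simplified n·log(r) form does NOT apply — only the inside zeros contribute.

I(r) ≈ 3.2958.


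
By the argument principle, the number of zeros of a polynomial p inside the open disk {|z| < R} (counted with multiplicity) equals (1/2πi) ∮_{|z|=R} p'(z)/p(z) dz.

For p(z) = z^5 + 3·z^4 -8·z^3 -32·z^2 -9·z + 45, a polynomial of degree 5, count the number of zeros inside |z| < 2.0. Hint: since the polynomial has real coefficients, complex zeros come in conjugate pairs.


The zeros of p are: -3, 3, (-2 + 1i), (-2 - 1i), 1.
Their magnitudes are: 3, 3, 2.236, 2.236, 1.
Zeros with |z| < R = 2.0: 1.
Count = 1.
By the argument principle, (1/2πi) ∮_{|z|=R} p'(z)/p(z) dz equals exactly this count.

Number of zeros inside |z| < 2.0: 1.


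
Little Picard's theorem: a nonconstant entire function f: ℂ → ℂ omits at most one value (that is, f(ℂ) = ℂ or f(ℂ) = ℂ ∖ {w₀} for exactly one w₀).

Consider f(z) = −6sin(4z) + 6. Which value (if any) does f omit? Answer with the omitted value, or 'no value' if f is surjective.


Little Picard bounds the complement of f(ℂ) to at most one point.
sin is entire and surjective onto ℂ: for every w ∈ ℂ, sin(ζ) = w has a solution ζ ∈ ℂ (e.g., via the complex inverse arcsin). With ζ = 4z this gives z = ζ/(4). Then -6·sin(4z) takes every value in -6·ℂ = ℂ, and adding 6 is a bijection of ℂ. So f is surjective and omits no value. (Note: only on the real line is sin bounded by [−1, 1].)

Omitted value: no value.


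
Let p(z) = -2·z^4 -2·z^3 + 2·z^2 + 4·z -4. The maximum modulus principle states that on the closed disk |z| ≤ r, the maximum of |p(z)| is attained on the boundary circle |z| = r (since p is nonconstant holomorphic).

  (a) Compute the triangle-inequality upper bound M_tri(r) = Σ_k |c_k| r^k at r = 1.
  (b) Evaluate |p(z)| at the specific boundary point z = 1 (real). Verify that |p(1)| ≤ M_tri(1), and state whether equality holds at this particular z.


Coefficients: c_0 = -4, c_1 = 4, c_2 = 2, c_3 = -2, c_4 = -2. Radius r = 1.
Part (a). Triangle bound: M_tri(r) = Σ_k |c_k| r^k
  = |-4|·1^0 + |4|·1^1 + |2|·1^2 + |-2|·1^3 + |-2|·1^4
  = 4 + 4 + 2 + 2 + 2 = 14.
This bounds M(r) := max_{|z|=r} |p(z)| from above; equality holds iff all terms c_k z^k can be made to align in phase at a single z on |z|=r.
Part (b). At z = 1 (real, on the circle |z| = r):
  p(1) = (-4)·1^0 + (4)·1^1 + (2)·1^2 + (-2)·1^3 + (-2)·1^4 = -2.
  |p(1)| = 2.
Check: |p(1)| = 2 ≤ 14 = M_tri(1). ✓ Equality does not hold at z = 1 (the coefficients have mixed signs, so the terms do not all align in phase there).

M_tri(1) = 14; |p(1)| = 2; equality at z=1: no.


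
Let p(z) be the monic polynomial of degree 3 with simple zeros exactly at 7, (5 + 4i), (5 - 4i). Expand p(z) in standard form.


The polynomial is p(z) = ∏_{α ∈ S} (z − α), where S = {7, (5 + 4i), (5 - 4i)}.
Expanding the product yields: p(z) = z^3 -17·z^2 + 111·z -287.
Note conjugate pairs combine to real quadratics: (z − (5+4i))(z − (5−4i)) = z² − 10z + 41.
The resulting polynomial has degree 3 and real coefficients as required.

p(z) = z^3 -17·z^2 + 111·z -287.


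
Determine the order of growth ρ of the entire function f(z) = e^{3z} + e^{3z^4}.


Each summand is entire of order 1 and 4 respectively (as in the single-exponential case). The order of a sum is at most the max of the orders, so ρ ≤ 4. For the lower bound: on |z|=r choose arg z so that 3z^4 is real positive; then |e^{3z^4}| = e^{3r^4} while |e^{3z}| ≤ e^{3r^1} = o(e^{3r^4}). So |f| ≥ e^{3r^4}(1 − o(1)) and ρ ≥ 4. Hence ρ = max(1, 4) = 4.
Therefore ρ = 4.

Order ρ = 4.


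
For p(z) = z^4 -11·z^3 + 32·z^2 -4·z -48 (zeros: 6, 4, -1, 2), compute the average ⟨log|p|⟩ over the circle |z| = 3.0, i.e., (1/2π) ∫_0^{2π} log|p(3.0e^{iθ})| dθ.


Zeros: -1, 2, 4, 6; r = 3.0.
Inside |z| < r: -1, 2. Outside (|z| ≥ r): 4, 6.
p(0) = -48, so log|p(0)| = log(48) = 3.8712.
Apply Jensen: I(r) = log|p(0)| + Σ_k log(r/|z_k|), summed over zeros inside |z| < r.
  log(r/|z_k|) for z_k = -1: log(3.0/1) = 1.0986
  log(r/|z_k|) for z_k = 2: log(3.0/2) = 0.4055
  Outside zeros (4, 6) contribute nothing to the Jensen sum.
Sum over inside zeros: 1.5041.
I(r) = log|p(0)| + (inside sum) = 3.8712 + 1.5041 = 5.3753.
Note: since some zeros are outside |z| ≤ r, the simplified n·log(r) form does NOT apply — only the inside zeros contribute.

I(r) ≈ 5.3753.


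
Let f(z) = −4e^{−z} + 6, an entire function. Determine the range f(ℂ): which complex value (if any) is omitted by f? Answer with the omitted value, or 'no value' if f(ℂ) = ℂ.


Little Picard bounds the complement of f(ℂ) to at most one point.
e^{−z} is never zero on ℂ, so -4·e^{−z} takes every value in ℂ ∖ {0}. Adding 6 shifts the range to ℂ ∖ {6}. Thus f omits exactly the value 6.

Omitted value: 6.


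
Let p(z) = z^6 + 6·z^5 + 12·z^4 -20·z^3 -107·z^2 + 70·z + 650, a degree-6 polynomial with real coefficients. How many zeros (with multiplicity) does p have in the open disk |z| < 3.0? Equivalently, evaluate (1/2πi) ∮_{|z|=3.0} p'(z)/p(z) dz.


The zeros of p are: (2 + 1i), (2 - 1i), (-3 + 1i), (-3 - 1i), (-2 + 3i), (-2 - 3i).
Their magnitudes are: 2.236, 2.236, 3.162, 3.162, 3.606, 3.606.
Zeros with |z| < R = 3.0: (2 + 1i), (2 - 1i).
Count = 2.
By the argument principle, (1/2πi) ∮_{|z|=R} p'(z)/p(z) dz equals exactly this count.

Number of zeros inside |z| < 3.0: 2.


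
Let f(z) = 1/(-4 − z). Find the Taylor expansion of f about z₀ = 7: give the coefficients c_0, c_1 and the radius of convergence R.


Let w = z − z₀, so z = z₀ + w.
Then -4 − z = -4 − (z₀ + w) = (-4 − z₀) − w = -11 − w.
f(z) = 1/(-11 − w) = (1/(-11)) · 1/(1 − w/(-11)) = Σ_{n≥0} w^n / (-11)^(n+1).
So c_n = 1/(-11)^(n+1):
  c_0 = 1/(-11)^1 = -1/11.
  c_1 = 1/(-11)^2 = 1/121.
The series is valid for |w/d| < 1, i.e. |z − z₀| < |d|.
Radius of convergence: R = |-4 − z₀| = |-11| = 11 (distance from z₀ to the singularity z = -4).

c_0 = -1/11, c_1 = 1/121; R = 11.


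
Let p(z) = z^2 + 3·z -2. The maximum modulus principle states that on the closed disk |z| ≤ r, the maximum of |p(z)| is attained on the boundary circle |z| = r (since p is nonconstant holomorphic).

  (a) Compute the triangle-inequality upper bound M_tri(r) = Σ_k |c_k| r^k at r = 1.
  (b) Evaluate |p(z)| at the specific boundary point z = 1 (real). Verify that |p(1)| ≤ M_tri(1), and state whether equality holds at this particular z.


Coefficients: c_0 = -2, c_1 = 3, c_2 = 1. Radius r = 1.
Part (a). Triangle bound: M_tri(r) = Σ_k |c_k| r^k
  = |-2|·1^0 + |3|·1^1 + |1|·1^2
  = 2 + 3 + 1 = 6.
This bounds M(r) := max_{|z|=r} |p(z)| from above; equality holds iff all terms c_k z^k can be made to align in phase at a single z on |z|=r.
Part (b). At z = 1 (real, on the circle |z| = r):
  p(1) = (-2)·1^0 + (3)·1^1 + (1)·1^2 = 2.
  |p(1)| = 2.
Check: |p(1)| = 2 ≤ 6 = M_tri(1). ✓ Equality does not hold at z = 1 (the coefficients have mixed signs, so the terms do not all align in phase there).

M_tri(1) = 6; |p(1)| = 2; equality at z=1: no.


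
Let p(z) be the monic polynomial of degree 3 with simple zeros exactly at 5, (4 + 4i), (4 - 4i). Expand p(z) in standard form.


The polynomial is p(z) = ∏_{α ∈ S} (z − α), where S = {5, (4 + 4i), (4 - 4i)}.
Expanding the product yields: p(z) = z^3 -13·z^2 + 72·z -160.
Note conjugate pairs combine to real quadratics: (z − (4+4i))(z − (4−4i)) = z² − 8z + 32.
The resulting polynomial has degree 3 and real coefficients as required.

p(z) = z^3 -13·z^2 + 72·z -160.


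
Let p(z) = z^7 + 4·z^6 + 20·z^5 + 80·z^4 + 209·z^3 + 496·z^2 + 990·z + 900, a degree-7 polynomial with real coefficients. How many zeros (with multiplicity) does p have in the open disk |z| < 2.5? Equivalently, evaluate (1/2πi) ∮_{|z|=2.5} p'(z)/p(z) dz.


The zeros of p are: (1 + 3i), (1 - 3i), -2, (0 + 3i), (0 - 3i), (-2 + 1i), (-2 - 1i).
Their magnitudes are: 3.162, 3.162, 2, 3, 3, 2.236, 2.236.
Zeros with |z| < R = 2.5: -2, (-2 + 1i), (-2 - 1i).
Count = 3.
By the argument principle, (1/2πi) ∮_{|z|=R} p'(z)/p(z) dz equals exactly this count.

Number of zeros inside |z| < 2.5: 3.


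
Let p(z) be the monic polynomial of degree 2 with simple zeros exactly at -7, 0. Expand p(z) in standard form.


The polynomial is p(z) = ∏_{α ∈ S} (z − α), where S = {-7, 0}.
Expanding the product yields: p(z) = z^2 + 7·z.
The resulting polynomial has degree 2 and real coefficients as required.

p(z) = z^2 + 7·z.


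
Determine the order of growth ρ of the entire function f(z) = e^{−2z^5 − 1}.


|e^{−2z^5 − 1}| = e^{Re(-2·z^5) + -1} ≤ e^{2|z|^5 + -1} = e^{2r^5 + -1} on |z| = r, so ρ ≤ 5. Choosing z on |z|=r so that -2·z^5 is real positive (always possible by picking arg z appropriately) gives |f(z)| = e^{2r^5 + -1}, matching the bound. The additive constant -1 does not affect log log M(r) ~ 5·log r. Hence ρ = 5.
Therefore ρ = 5.

Order ρ = 5.


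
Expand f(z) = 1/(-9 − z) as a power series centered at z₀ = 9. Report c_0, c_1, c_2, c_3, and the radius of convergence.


Let w = z − z₀, so z = z₀ + w.
Then -9 − z = -9 − (z₀ + w) = (-9 − z₀) − w = -18 − w.
f(z) = 1/(-18 − w) = (1/(-18)) · 1/(1 − w/(-18)) = Σ_{n≥0} w^n / (-18)^(n+1).
So c_n = 1/(-18)^(n+1):
  c_0 = 1/(-18)^1 = -1/18.
  c_1 = 1/(-18)^2 = 1/324.
  c_2 = 1/(-18)^3 = -1/5832.
  c_3 = 1/(-18)^4 = 1/104976.
The series is valid for |w/d| < 1, i.e. |z − z₀| < |d|.
Radius of convergence: R = |-9 − z₀| = |-18| = 18 (distance from z₀ to the singularity z = -9).

c_0 = -1/18, c_1 = 1/324, c_2 = -1/5832, c_3 = 1/104976; R = 18.


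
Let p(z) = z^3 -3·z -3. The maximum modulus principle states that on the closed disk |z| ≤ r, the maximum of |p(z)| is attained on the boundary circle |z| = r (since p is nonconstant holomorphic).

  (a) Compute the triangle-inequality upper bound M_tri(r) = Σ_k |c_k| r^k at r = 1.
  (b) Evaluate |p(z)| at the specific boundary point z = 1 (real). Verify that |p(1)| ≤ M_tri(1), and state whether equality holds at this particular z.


Coefficients: c_0 = -3, c_1 = -3, c_2 = 0, c_3 = 1. Radius r = 1.
Part (a). Triangle bound: M_tri(r) = Σ_k |c_k| r^k
  = |-3|·1^0 + |-3|·1^1 + |0|·1^2 + |1|·1^3
  = 3 + 3 + 0 + 1 = 7.
This bounds M(r) := max_{|z|=r} |p(z)| from above; equality holds iff all terms c_k z^k can be made to align in phase at a single z on |z|=r.
Part (b). At z = 1 (real, on the circle |z| = r):
  p(1) = (-3)·1^0 + (-3)·1^1 + (0)·1^2 + (1)·1^3 = -5.
  |p(1)| = 5.
Check: |p(1)| = 5 ≤ 7 = M_tri(1). ✓ Equality does not hold at z = 1 (the coefficients have mixed signs, so the terms do not all align in phase there).

M_tri(1) = 7; |p(1)| = 5; equality at z=1: no.


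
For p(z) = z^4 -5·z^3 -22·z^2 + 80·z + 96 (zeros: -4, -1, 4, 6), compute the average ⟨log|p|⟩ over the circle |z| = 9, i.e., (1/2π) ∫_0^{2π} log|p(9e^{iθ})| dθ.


Zeros: -4, -1, 4, 6; r = 9.
Inside |z| < r: -4, -1, 4, 6. Outside (|z| ≥ r): ∅.
p(0) = 96, so log|p(0)| = log(96) = 4.5643.
Apply Jensen: I(r) = log|p(0)| + Σ_k log(r/|z_k|), summed over zeros inside |z| < r.
  log(r/|z_k|) for z_k = -4: log(9/4) = 0.8109
  log(r/|z_k|) for z_k = -1: log(9/1) = 2.1972
  log(r/|z_k|) for z_k = 4: log(9/4) = 0.8109
  log(r/|z_k|) for z_k = 6: log(9/6) = 0.4055
Sum over inside zeros: 4.2246.
I(r) = log|p(0)| + (inside sum) = 4.5643 + 4.2246 = 8.7889.
Closed form (all zeros inside, monic): I(r) = n·log(r) = 4·log(9) = 8.7889. ✓

I(r) ≈ 8.7889.


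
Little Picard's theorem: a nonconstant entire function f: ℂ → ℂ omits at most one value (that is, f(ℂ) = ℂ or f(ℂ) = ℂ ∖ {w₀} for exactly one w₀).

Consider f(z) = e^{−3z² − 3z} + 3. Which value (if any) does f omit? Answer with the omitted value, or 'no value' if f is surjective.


Little Picard bounds the complement of f(ℂ) to at most one point.
The exponent g(z) = −3z² − 3z is a nonconstant polynomial, hence surjective onto ℂ. So e^{g(z)} takes every value in {e^w : w ∈ ℂ} = ℂ ∖ {0}. Adding 3 shifts the range to ℂ ∖ {3}. f omits exactly 3.

Omitted value: 3.


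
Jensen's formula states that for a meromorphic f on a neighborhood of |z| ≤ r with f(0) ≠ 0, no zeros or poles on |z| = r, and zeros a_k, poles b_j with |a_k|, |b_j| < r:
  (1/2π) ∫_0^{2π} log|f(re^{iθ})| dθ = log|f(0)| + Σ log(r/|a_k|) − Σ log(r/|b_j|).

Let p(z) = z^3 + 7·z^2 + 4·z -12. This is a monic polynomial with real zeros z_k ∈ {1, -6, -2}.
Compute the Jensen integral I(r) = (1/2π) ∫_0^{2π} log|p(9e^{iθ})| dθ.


Zeros: -6, -2, 1; r = 9.
Inside |z| < r: -6, -2, 1. Outside (|z| ≥ r): ∅.
p(0) = -12, so log|p(0)| = log(12) = 2.4849.
Apply Jensen: I(r) = log|p(0)| + Σ_k log(r/|z_k|), summed over zeros inside |z| < r.
  log(r/|z_k|) for z_k = 1: log(9/1) = 2.1972
  log(r/|z_k|) for z_k = -6: log(9/6) = 0.4055
  log(r/|z_k|) for z_k = -2: log(9/2) = 1.5041
Sum over inside zeros: 4.1068.
I(r) = log|p(0)| + (inside sum) = 2.4849 + 4.1068 = 6.5917.
Closed form (all zeros inside, monic): I(r) = n·log(r) = 3·log(9) = 6.5917. ✓

I(r) ≈ 6.5917.


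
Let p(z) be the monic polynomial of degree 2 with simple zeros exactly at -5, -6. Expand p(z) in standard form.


The polynomial is p(z) = ∏_{α ∈ S} (z − α), where S = {-5, -6}.
Expanding the product yields: p(z) = z^2 + 11·z + 30.
The resulting polynomial has degree 2 and real coefficients as required.

p(z) = z^2 + 11·z + 30.


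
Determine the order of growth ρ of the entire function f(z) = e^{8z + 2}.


|e^{8z + 2}| = e^{Re(8·z) + 2} ≤ e^{8|z|^1 + 2} = e^{8r^1 + 2} on |z| = r, so ρ ≤ 1. Choosing z on |z|=r so that 8·z is real positive (always possible by picking arg z appropriately) gives |f(z)| = e^{8r^1 + 2}, matching the bound. The additive constant 2 does not affect log log M(r) ~ 1·log r. Hence ρ = 1.
Therefore ρ = 1.

Order ρ = 1.


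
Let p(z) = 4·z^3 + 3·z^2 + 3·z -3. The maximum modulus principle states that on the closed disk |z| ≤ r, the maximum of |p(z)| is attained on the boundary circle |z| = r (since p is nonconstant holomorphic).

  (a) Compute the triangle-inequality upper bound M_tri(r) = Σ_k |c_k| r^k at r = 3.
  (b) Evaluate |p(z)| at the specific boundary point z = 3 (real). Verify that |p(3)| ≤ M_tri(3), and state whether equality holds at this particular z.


Coefficients: c_0 = -3, c_1 = 3, c_2 = 3, c_3 = 4. Radius r = 3.
Part (a). Triangle bound: M_tri(r) = Σ_k |c_k| r^k
  = |-3|·3^0 + |3|·3^1 + |3|·3^2 + |4|·3^3
  = 3 + 9 + 27 + 108 = 147.
This bounds M(r) := max_{|z|=r} |p(z)| from above; equality holds iff all terms c_k z^k can be made to align in phase at a single z on |z|=r.
Part (b). At z = 3 (real, on the circle |z| = r):
  p(3) = (-3)·3^0 + (3)·3^1 + (3)·3^2 + (4)·3^3 = 141.
  |p(3)| = 141.
Check: |p(3)| = 141 ≤ 147 = M_tri(3). ✓ Equality does not hold at z = 3 (the coefficients have mixed signs, so the terms do not all align in phase there).

M_tri(3) = 147; |p(3)| = 141; equality at z=3: no.


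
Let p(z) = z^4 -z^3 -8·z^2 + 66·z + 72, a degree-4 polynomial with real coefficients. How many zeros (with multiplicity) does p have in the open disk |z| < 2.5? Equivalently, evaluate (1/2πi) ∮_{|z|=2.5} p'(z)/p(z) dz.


The zeros of p are: (3 + 3i), (3 - 3i), -4, -1.
Their magnitudes are: 4.243, 4.243, 4, 1.
Zeros with |z| < R = 2.5: -1.
Count = 1.
By the argument principle, (1/2πi) ∮_{|z|=R} p'(z)/p(z) dz equals exactly this count.

Number of zeros inside |z| < 2.5: 1.


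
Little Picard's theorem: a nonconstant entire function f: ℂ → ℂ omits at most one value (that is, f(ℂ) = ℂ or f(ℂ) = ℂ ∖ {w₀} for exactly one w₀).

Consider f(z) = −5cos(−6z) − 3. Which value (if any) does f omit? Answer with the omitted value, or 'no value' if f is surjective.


Little Picard bounds the complement of f(ℂ) to at most one point.
cos is entire and surjective onto ℂ: for every w ∈ ℂ, cos(ζ) = w has a solution ζ ∈ ℂ (e.g., via the complex inverse arccos). With ζ = −6z this gives z = ζ/(-6). Then -5·cos(−6z) takes every value in -5·ℂ = ℂ, and adding -3 is a bijection of ℂ. So f is surjective and omits no value. (Note: only on the real line is cos bounded by [−1, 1].)

Omitted value: no value.


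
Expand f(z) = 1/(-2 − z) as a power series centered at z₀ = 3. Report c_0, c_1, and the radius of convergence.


Let w = z − z₀, so z = z₀ + w.
Then -2 − z = -2 − (z₀ + w) = (-2 − z₀) − w = -5 − w.
f(z) = 1/(-5 − w) = (1/(-5)) · 1/(1 − w/(-5)) = Σ_{n≥0} w^n / (-5)^(n+1).
So c_n = 1/(-5)^(n+1):
  c_0 = 1/(-5)^1 = -1/5.
  c_1 = 1/(-5)^2 = 1/25.
The series is valid for |w/d| < 1, i.e. |z − z₀| < |d|.
Radius of convergence: R = |-2 − z₀| = |-5| = 5 (distance from z₀ to the singularity z = -2).

c_0 = -1/5, c_1 = 1/25; R = 5.


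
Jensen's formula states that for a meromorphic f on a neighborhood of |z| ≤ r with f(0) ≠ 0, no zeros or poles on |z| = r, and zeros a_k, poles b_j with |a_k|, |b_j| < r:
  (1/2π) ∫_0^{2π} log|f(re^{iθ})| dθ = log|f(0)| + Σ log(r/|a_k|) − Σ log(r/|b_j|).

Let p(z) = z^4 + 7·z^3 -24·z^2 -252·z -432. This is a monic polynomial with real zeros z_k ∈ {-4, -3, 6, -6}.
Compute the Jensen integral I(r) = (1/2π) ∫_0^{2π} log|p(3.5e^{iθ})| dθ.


Zeros: -6, -4, -3, 6; r = 3.5.
Inside |z| < r: -3. Outside (|z| ≥ r): -6, -4, 6.
p(0) = -432, so log|p(0)| = log(432) = 6.0684.
Apply Jensen: I(r) = log|p(0)| + Σ_k log(r/|z_k|), summed over zeros inside |z| < r.
  log(r/|z_k|) for z_k = -3: log(3.5/3) = 0.1542
  Outside zeros (-6, -4, 6) contribute nothing to the Jensen sum.
Sum over inside zeros: 0.1542.
I(r) = log|p(0)| + (inside sum) = 6.0684 + 0.1542 = 6.2226.
Note: since some zeros are outside |z| ≤ r, the simplified n·log(r) form does NOT apply — only the inside zeros contribute.

I(r) ≈ 6.2226.


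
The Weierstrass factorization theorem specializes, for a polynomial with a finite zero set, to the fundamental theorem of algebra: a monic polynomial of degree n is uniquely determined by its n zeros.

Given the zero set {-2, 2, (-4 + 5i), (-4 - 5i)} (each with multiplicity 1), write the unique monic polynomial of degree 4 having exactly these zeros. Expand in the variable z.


The polynomial is p(z) = ∏_{α ∈ S} (z − α), where S = {-2, 2, (-4 + 5i), (-4 - 5i)}.
Expanding the product yields: p(z) = z^4 + 8·z^3 + 37·z^2 -32·z -164.
Note conjugate pairs combine to real quadratics: (z − (-4+5i))(z − (-4−5i)) = z² + 8z + 41.
The resulting polynomial has degree 4 and real coefficients as required.

p(z) = z^4 + 8·z^3 + 37·z^2 -32·z -164.


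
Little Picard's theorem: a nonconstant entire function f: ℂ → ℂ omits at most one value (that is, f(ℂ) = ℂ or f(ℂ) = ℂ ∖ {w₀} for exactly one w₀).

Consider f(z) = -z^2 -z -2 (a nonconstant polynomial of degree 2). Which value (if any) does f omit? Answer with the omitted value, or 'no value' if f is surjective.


Little Picard bounds the complement of f(ℂ) to at most one point.
For every w ∈ ℂ, the equation p(z) − w = 0 is a nonconstant polynomial in z and hence has at least one root by the fundamental theorem of algebra. So p is surjective onto ℂ, omitting no value.

Omitted value: no value.


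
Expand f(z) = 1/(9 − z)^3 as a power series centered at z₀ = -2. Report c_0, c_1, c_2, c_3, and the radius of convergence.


Let w = z − z₀, so z = z₀ + w.
Then 9 − z = 9 − (z₀ + w) = (9 − z₀) − w = 11 − w.
f(z) = 1/(11 − w)^3 = (1/(11)^3) · (1 − w/(11))^{−3}.
By the binomial series (1−u)^{−3} = Σ_{n≥0} C(n+2, 2) u^n for |u|<1, with u = w/(11):
  c_n = C(n+2, 2) / (11)^(n+3).
  c_0 = 1/(11)^3 = 1/1331.
  c_1 = 3/(11)^4 = 3/14641.
  c_2 = 6/(11)^5 = 6/161051.
  c_3 = 10/(11)^6 = 10/1771561.
The series is valid for |w/d| < 1, i.e. |z − z₀| < |d|.
Radius of convergence: R = |9 − z₀| = |11| = 11 (distance from z₀ to the singularity z = 9).

c_0 = 1/1331, c_1 = 3/14641, c_2 = 6/161051, c_3 = 10/1771561; R = 11.


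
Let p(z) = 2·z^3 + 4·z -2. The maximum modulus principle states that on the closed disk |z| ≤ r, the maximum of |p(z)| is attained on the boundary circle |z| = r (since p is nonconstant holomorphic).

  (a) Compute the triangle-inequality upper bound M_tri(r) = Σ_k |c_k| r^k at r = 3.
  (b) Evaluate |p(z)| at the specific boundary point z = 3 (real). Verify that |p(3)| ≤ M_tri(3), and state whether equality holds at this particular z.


Coefficients: c_0 = -2, c_1 = 4, c_2 = 0, c_3 = 2. Radius r = 3.
Part (a). Triangle bound: M_tri(r) = Σ_k |c_k| r^k
  = |-2|·3^0 + |4|·3^1 + |0|·3^2 + |2|·3^3
  = 2 + 12 + 0 + 54 = 68.
This bounds M(r) := max_{|z|=r} |p(z)| from above; equality holds iff all terms c_k z^k can be made to align in phase at a single z on |z|=r.
Part (b). At z = 3 (real, on the circle |z| = r):
  p(3) = (-2)·3^0 + (4)·3^1 + (0)·3^2 + (2)·3^3 = 64.
  |p(3)| = 64.
Check: |p(3)| = 64 ≤ 68 = M_tri(3). ✓ Equality does not hold at z = 3 (the coefficients have mixed signs, so the terms do not all align in phase there).

M_tri(3) = 68; |p(3)| = 64; equality at z=3: no.


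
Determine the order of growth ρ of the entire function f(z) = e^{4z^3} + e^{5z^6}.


Each summand is entire of order 3 and 6 respectively (as in the single-exponential case). The order of a sum is at most the max of the orders, so ρ ≤ 6. For the lower bound: on |z|=r choose arg z so that 5z^6 is real positive; then |e^{5z^6}| = e^{5r^6} while |e^{4z^3}| ≤ e^{4r^3} = o(e^{5r^6}). So |f| ≥ e^{5r^6}(1 − o(1)) and ρ ≥ 6. Hence ρ = max(3, 6) = 6.
Therefore ρ = 6.

Order ρ = 6.


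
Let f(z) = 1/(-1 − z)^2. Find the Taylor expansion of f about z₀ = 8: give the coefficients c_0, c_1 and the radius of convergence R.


Let w = z − z₀, so z = z₀ + w.
Then -1 − z = -1 − (z₀ + w) = (-1 − z₀) − w = -9 − w.
f(z) = 1/(-9 − w)^2 = (1/(-9)^2) · (1 − w/(-9))^{−2}.
By the binomial series (1−u)^{−2} = Σ_{n≥0} C(n+1, 1) u^n for |u|<1, with u = w/(-9):
  c_n = C(n+1, 1) / (-9)^(n+2).
  c_0 = 1/(-9)^2 = 1/81.
  c_1 = 2/(-9)^3 = -2/729.
The series is valid for |w/d| < 1, i.e. |z − z₀| < |d|.
Radius of convergence: R = |-1 − z₀| = |-9| = 9 (distance from z₀ to the singularity z = -1).

c_0 = 1/81, c_1 = -2/729; R = 9.


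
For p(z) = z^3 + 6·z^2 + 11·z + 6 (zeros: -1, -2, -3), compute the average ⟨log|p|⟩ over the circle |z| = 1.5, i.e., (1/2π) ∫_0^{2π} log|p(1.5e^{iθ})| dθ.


Zeros: -3, -2, -1; r = 1.5.
Inside |z| < r: -1. Outside (|z| ≥ r): -3, -2.
p(0) = 6, so log|p(0)| = log(6) = 1.7918.
Apply Jensen: I(r) = log|p(0)| + Σ_k log(r/|z_k|), summed over zeros inside |z| < r.
  log(r/|z_k|) for z_k = -1: log(1.5/1) = 0.4055
  Outside zeros (-3, -2) contribute nothing to the Jensen sum.
Sum over inside zeros: 0.4055.
I(r) = log|p(0)| + (inside sum) = 1.7918 + 0.4055 = 2.1972.
Note: since some zeros are outside |z| ≤ r, the simplified n·log(r) form does NOT apply — only the inside zeros contribute.

I(r) ≈ 2.1972.


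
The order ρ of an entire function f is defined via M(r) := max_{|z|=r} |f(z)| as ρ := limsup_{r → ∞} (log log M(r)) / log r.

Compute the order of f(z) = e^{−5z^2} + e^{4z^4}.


Each summand is entire of order 2 and 4 respectively (as in the single-exponential case). The order of a sum is at most the max of the orders, so ρ ≤ 4. For the lower bound: on |z|=r choose arg z so that 4z^4 is real positive; then |e^{4z^4}| = e^{4r^4} while |e^{-5z^2}| ≤ e^{5r^2} = o(e^{4r^4}). So |f| ≥ e^{4r^4}(1 − o(1)) and ρ ≥ 4. Hence ρ = max(2, 4) = 4.
Therefore ρ = 4.

Order ρ = 4.


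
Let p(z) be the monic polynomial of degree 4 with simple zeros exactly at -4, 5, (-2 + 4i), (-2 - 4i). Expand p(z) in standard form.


The polynomial is p(z) = ∏_{α ∈ S} (z − α), where S = {-4, 5, (-2 + 4i), (-2 - 4i)}.
Expanding the product yields: p(z) = z^4 + 3·z^3 -4·z^2 -100·z -400.
Note conjugate pairs combine to real quadratics: (z − (-2+4i))(z − (-2−4i)) = z² + 4z + 20.
The resulting polynomial has degree 4 and real coefficients as required.

p(z) = z^4 + 3·z^3 -4·z^2 -100·z -400.


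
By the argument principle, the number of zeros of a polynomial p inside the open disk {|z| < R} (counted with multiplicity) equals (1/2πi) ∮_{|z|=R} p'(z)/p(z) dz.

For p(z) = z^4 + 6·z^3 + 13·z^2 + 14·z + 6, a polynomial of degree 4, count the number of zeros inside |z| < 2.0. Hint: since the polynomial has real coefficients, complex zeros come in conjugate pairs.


The zeros of p are: (-1 + 1i), (-1 - 1i), -1, -3.
Their magnitudes are: 1.414, 1.414, 1, 3.
Zeros with |z| < R = 2.0: (-1 + 1i), (-1 - 1i), -1.
Count = 3.
By the argument principle, (1/2πi) ∮_{|z|=R} p'(z)/p(z) dz equals exactly this count.

Number of zeros inside |z| < 2.0: 3.


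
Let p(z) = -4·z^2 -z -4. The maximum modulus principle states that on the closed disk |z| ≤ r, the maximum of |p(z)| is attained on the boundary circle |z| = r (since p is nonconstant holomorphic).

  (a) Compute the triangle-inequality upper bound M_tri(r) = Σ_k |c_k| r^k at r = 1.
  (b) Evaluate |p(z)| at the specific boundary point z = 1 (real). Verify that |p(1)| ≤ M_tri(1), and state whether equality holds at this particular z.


Coefficients: c_0 = -4, c_1 = -1, c_2 = -4. Radius r = 1.
Part (a). Triangle bound: M_tri(r) = Σ_k |c_k| r^k
  = |-4|·1^0 + |-1|·1^1 + |-4|·1^2
  = 4 + 1 + 4 = 9.
This bounds M(r) := max_{|z|=r} |p(z)| from above; equality holds iff all terms c_k z^k can be made to align in phase at a single z on |z|=r.
Part (b). At z = 1 (real, on the circle |z| = r):
  p(1) = (-4)·1^0 + (-1)·1^1 + (-4)·1^2 = -9.
  |p(1)| = 9.
Since all nonzero coefficients share the same sign, |p(1)| = 9 = M_tri(1); the triangle bound is attained at z = 1, so in fact M(r) = 9.

M_tri(1) = 9; |p(1)| = 9; equality at z=1: yes.


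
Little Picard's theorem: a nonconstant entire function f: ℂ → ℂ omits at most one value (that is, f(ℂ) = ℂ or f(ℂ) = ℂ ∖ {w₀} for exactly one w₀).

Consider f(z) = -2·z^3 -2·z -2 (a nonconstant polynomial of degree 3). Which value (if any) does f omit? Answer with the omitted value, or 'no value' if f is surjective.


Little Picard bounds the complement of f(ℂ) to at most one point.
For every w ∈ ℂ, the equation p(z) − w = 0 is a nonconstant polynomial in z and hence has at least one root by the fundamental theorem of algebra. So p is surjective onto ℂ, omitting no value.

Omitted value: no value.


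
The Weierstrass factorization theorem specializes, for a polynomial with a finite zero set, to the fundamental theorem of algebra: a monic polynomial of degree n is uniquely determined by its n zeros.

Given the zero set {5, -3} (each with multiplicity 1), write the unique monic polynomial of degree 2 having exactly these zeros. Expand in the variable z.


The polynomial is p(z) = ∏_{α ∈ S} (z − α), where S = {5, -3}.
Expanding the product yields: p(z) = z^2 -2·z -15.
The resulting polynomial has degree 2 and real coefficients as required.

p(z) = z^2 -2·z -15.


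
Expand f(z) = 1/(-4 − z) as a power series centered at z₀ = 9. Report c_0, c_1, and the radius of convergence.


Let w = z − z₀, so z = z₀ + w.
Then -4 − z = -4 − (z₀ + w) = (-4 − z₀) − w = -13 − w.
f(z) = 1/(-13 − w) = (1/(-13)) · 1/(1 − w/(-13)) = Σ_{n≥0} w^n / (-13)^(n+1).
So c_n = 1/(-13)^(n+1):
  c_0 = 1/(-13)^1 = -1/13.
  c_1 = 1/(-13)^2 = 1/169.
The series is valid for |w/d| < 1, i.e. |z − z₀| < |d|.
Radius of convergence: R = |-4 − z₀| = |-13| = 13 (distance from z₀ to the singularity z = -4).

c_0 = -1/13, c_1 = 1/169; R = 13.


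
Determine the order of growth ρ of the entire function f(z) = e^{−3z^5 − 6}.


|e^{−3z^5 − 6}| = e^{Re(-3·z^5) + -6} ≤ e^{3|z|^5 + -6} = e^{3r^5 + -6} on |z| = r, so ρ ≤ 5. Choosing z on |z|=r so that -3·z^5 is real positive (always possible by picking arg z appropriately) gives |f(z)| = e^{3r^5 + -6}, matching the bound. The additive constant -6 does not affect log log M(r) ~ 5·log r. Hence ρ = 5.
Therefore ρ = 5.

Order ρ = 5.


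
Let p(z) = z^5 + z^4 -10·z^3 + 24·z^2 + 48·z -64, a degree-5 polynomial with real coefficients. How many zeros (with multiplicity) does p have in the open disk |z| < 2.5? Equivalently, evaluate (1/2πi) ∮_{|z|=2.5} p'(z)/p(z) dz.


The zeros of p are: 1, -4, (2 + 2i), (2 - 2i), -2.
Their magnitudes are: 1, 4, 2.828, 2.828, 2.
Zeros with |z| < R = 2.5: 1, -2.
Count = 2.
By the argument principle, (1/2πi) ∮_{|z|=R} p'(z)/p(z) dz equals exactly this count.

Number of zeros inside |z| < 2.5: 2.


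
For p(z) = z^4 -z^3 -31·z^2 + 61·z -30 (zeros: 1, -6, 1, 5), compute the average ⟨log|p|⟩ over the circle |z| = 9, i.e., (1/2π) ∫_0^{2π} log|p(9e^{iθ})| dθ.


Zeros: -6, 1, 1, 5; r = 9.
Inside |z| < r: -6, 1, 1, 5. Outside (|z| ≥ r): ∅.
p(0) = -30, so log|p(0)| = log(30) = 3.4012.
Apply Jensen: I(r) = log|p(0)| + Σ_k log(r/|z_k|), summed over zeros inside |z| < r.
  log(r/|z_k|) for z_k = 1: log(9/1) = 2.1972
  log(r/|z_k|) for z_k = -6: log(9/6) = 0.4055
  log(r/|z_k|) for z_k = 1: log(9/1) = 2.1972
  log(r/|z_k|) for z_k = 5: log(9/5) = 0.5878
Sum over inside zeros: 5.3877.
I(r) = log|p(0)| + (inside sum) = 3.4012 + 5.3877 = 8.7889.
Closed form (all zeros inside, monic): I(r) = n·log(r) = 4·log(9) = 8.7889. ✓

I(r) ≈ 8.7889.


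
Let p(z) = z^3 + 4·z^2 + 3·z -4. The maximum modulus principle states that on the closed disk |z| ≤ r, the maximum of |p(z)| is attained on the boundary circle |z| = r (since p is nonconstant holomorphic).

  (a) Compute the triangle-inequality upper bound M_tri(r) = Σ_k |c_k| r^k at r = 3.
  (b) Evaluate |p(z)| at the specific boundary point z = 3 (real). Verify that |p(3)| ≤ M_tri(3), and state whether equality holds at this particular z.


Coefficients: c_0 = -4, c_1 = 3, c_2 = 4, c_3 = 1. Radius r = 3.
Part (a). Triangle bound: M_tri(r) = Σ_k |c_k| r^k
  = |-4|·3^0 + |3|·3^1 + |4|·3^2 + |1|·3^3
  = 4 + 9 + 36 + 27 = 76.
This bounds M(r) := max_{|z|=r} |p(z)| from above; equality holds iff all terms c_k z^k can be made to align in phase at a single z on |z|=r.
Part (b). At z = 3 (real, on the circle |z| = r):
  p(3) = (-4)·3^0 + (3)·3^1 + (4)·3^2 + (1)·3^3 = 68.
  |p(3)| = 68.
Check: |p(3)| = 68 ≤ 76 = M_tri(3). ✓ Equality does not hold at z = 3 (the coefficients have mixed signs, so the terms do not all align in phase there).

M_tri(3) = 76; |p(3)| = 68; equality at z=3: no.


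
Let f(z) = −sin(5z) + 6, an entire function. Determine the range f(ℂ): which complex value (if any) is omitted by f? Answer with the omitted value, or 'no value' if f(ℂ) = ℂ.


Little Picard bounds the complement of f(ℂ) to at most one point.
sin is entire and surjective onto ℂ: for every w ∈ ℂ, sin(ζ) = w has a solution ζ ∈ ℂ (e.g., via the complex inverse arcsin). With ζ = 5z this gives z = ζ/(5). Then -1·sin(5z) takes every value in -1·ℂ = ℂ, and adding 6 is a bijection of ℂ. So f is surjective and omits no value. (Note: only on the real line is sin bounded by [−1, 1].)

Omitted value: no value.


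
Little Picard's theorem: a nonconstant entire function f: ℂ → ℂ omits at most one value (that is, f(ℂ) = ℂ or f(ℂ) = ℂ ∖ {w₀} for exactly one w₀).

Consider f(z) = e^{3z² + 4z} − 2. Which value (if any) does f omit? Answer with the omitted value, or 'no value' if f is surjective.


Little Picard bounds the complement of f(ℂ) to at most one point.
The exponent g(z) = 3z² + 4z is a nonconstant polynomial, hence surjective onto ℂ. So e^{g(z)} takes every value in {e^w : w ∈ ℂ} = ℂ ∖ {0}. Adding -2 shifts the range to ℂ ∖ {-2}. f omits exactly -2.

Omitted value: -2.


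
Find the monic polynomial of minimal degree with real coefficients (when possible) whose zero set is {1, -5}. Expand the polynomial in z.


The polynomial is p(z) = ∏_{α ∈ S} (z − α), where S = {1, -5}.
Expanding the product yields: p(z) = z^2 + 4·z -5.
The resulting polynomial has degree 2 and real coefficients as required.

p(z) = z^2 + 4·z -5.


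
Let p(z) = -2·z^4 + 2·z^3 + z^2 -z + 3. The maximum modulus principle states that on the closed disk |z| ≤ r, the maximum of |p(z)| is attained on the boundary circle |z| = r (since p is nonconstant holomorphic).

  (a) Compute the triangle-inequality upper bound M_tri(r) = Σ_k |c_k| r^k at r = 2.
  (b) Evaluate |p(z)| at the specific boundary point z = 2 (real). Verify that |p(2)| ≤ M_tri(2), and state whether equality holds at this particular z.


Coefficients: c_0 = 3, c_1 = -1, c_2 = 1, c_3 = 2, c_4 = -2. Radius r = 2.
Part (a). Triangle bound: M_tri(r) = Σ_k |c_k| r^k
  = |3|·2^0 + |-1|·2^1 + |1|·2^2 + |2|·2^3 + |-2|·2^4
  = 3 + 2 + 4 + 16 + 32 = 57.
This bounds M(r) := max_{|z|=r} |p(z)| from above; equality holds iff all terms c_k z^k can be made to align in phase at a single z on |z|=r.
Part (b). At z = 2 (real, on the circle |z| = r):
  p(2) = (3)·2^0 + (-1)·2^1 + (1)·2^2 + (2)·2^3 + (-2)·2^4 = -11.
  |p(2)| = 11.
Check: |p(2)| = 11 ≤ 57 = M_tri(2). ✓ Equality does not hold at z = 2 (the coefficients have mixed signs, so the terms do not all align in phase there).

M_tri(2) = 57; |p(2)| = 11; equality at z=2: no.


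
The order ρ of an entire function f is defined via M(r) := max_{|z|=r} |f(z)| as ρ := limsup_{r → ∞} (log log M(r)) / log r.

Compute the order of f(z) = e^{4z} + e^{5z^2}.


Each summand is entire of order 1 and 2 respectively (as in the single-exponential case). The order of a sum is at most the max of the orders, so ρ ≤ 2. For the lower bound: on |z|=r choose arg z so that 5z^2 is real positive; then |e^{5z^2}| = e^{5r^2} while |e^{4z}| ≤ e^{4r^1} = o(e^{5r^2}). So |f| ≥ e^{5r^2}(1 − o(1)) and ρ ≥ 2. Hence ρ = max(1, 2) = 2.
Therefore ρ = 2.

Order ρ = 2.
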